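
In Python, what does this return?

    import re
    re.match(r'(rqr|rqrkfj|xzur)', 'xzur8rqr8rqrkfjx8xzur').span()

With `match`, the pattern is implicitly anchored at the beginning.
The match spans [0:4] → 'xzur'.
Captured: group 1 = 'xzur'.

(0, 4)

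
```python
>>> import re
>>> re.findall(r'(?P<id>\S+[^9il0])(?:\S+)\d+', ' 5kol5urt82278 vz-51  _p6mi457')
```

['5kol5urt82278 ', '_p6mi4']

Pattern: one or more of a non-whitespace character, then any character except [9il0] (captured as 'id'); then one or more of a non-whitespace character (non-capturing group); then one or more of a digit.
Matches: at [1:20] match '5kol5urt82278 vz-51', group 1 = '5kol5urt82278 '; at [22:30] match '_p6mi457', group 1 = '_p6mi4'.
With a single group, `findall` returns only what that group captured — 2 items.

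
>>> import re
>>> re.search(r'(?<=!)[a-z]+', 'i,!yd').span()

The positive lookaround only admits positions where the adjacent text matches; those characters stay outside the span.
The match spans [3:5] → 'yd'.

(3, 5)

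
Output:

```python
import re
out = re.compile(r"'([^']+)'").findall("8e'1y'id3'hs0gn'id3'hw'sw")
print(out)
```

Scanning left to right: at [2:6] match "'1y'", group 1 = '1y'; at [9:16] match "'hs0gn'", group 1 = 'hs0gn'; at [19:23] match "'hw'", group 1 = 'hw'.
One capturing group, so `findall` returns just the captured substring from each match — 3 in all.

['1y', 'hs0gn', 'hw']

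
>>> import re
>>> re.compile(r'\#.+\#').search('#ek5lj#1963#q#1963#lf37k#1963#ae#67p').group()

'#ek5lj#1963#q#1963#lf37k#1963#ae#'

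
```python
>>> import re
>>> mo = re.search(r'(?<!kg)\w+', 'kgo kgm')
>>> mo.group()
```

Because the assertion is negative and zero-width, positions next to the forbidden text are skipped.
`search` walks the string left to right and returns the first match it finds.
The match spans [0:3] → 'kgo'.

'kgo'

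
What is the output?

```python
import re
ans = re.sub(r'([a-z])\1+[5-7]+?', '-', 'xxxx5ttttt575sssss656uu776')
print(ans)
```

--75-56-76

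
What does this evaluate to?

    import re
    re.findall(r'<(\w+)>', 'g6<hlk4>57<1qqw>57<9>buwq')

['hlk4', '1qqw', '9']

With a single group, `findall` returns only what that group captured — 3 items.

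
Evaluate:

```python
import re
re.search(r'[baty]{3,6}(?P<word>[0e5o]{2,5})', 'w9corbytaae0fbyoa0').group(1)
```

'e0'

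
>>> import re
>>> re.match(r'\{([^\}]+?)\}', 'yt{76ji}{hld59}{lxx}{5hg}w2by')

None

`re.match` won't scan ahead — the pattern has to work from the very first character.
Here the string doesn't start with a match, so the call returns None.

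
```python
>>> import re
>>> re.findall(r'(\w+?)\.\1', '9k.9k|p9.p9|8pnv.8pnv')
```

`\1` is not a pattern — it's the concrete string captured by group 1, re-applied verbatim.
One capturing group, so `findall` returns just the captured substring from each match — 3 in all.

['9k', 'p9', '8pnv']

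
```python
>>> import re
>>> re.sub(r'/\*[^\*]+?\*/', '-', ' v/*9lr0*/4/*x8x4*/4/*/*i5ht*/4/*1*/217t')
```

Matches: at [2:10] → '/*9lr0*/'; at [11:19] → '/*x8x4*/'; at [22:30] → '/*i5ht*/'; at [31:36] → '/*1*/'.
Each match is replaced by '-'.

' v-4-4/*-4-217t'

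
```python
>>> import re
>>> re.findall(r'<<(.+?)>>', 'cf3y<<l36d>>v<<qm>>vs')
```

['l36d', 'qm']

Because the quantifier is non-greedy, it stops expanding at the earliest point where the rest of the pattern can succeed.
Because there's exactly one group, `findall` drops the full match and keeps group 1 from each hit.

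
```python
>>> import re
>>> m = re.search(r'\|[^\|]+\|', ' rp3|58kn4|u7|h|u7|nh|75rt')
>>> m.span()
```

(4, 11)

`search` walks the string left to right and returns the first match it finds.
The match spans [4:11] → '|58kn4|'.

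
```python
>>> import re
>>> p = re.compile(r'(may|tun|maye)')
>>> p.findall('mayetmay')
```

Alternation tries branches left to right and keeps the first one that lets the overall match succeed at that position.
Because there's exactly one group, `findall` drops the full match and keeps group 1 from each hit.

['may', 'may']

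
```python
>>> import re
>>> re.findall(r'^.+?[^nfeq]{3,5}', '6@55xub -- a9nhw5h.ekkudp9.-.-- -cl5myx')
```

['6@55xu']

The pattern matches anchored at the start of the string; then one or more of any character (lazy); then 3 to 5 of any character except [nfeq].
Scanning left to right: at [0:6] → '6@55xu'.
`findall` yields the raw match text (1 of them) because the pattern has no groups.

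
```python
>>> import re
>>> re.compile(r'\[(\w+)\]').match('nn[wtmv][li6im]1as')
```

`re.match` only tries the pattern at the start of the string.
Here position 0 doesn't satisfy it, so the call returns None.

None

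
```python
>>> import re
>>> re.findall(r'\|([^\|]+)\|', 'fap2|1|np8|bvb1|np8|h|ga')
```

Walking the string: at [4:7] match '|1|', group 1 = '1'; at [10:16] match '|bvb1|', group 1 = 'bvb1'; at [19:22] match '|h|', group 1 = 'h'.
With a single group, `findall` returns only what that group captured — 3 items.

['1', 'bvb1', 'h']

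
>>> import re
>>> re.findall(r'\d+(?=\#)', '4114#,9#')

['4114', '9']

The `(?=…)`/`(?<=…)` assertion just peeks at neighbouring text; it doesn't advance the match position.
Since nothing is captured, `findall` lists the 2 matched substrings directly.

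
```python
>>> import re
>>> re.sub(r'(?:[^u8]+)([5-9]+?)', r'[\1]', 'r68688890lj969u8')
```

With the lazy modifier that quantifier settles for the fewest repetitions that let the rest of the pattern succeed (the atoms after it are unaffected and can still be greedy).
Each match is replaced using the text its own group 1 captured.

'[8][8]88[9]u8'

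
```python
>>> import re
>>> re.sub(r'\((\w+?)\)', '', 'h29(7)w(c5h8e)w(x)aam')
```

'h29wwaam'

Matches: at [3:6] → '(7)'; at [7:14] → '(c5h8e)'; at [15:18] → '(x)'.
Each match is replaced by ''.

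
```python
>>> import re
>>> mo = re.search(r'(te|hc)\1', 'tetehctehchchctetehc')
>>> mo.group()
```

A backreference is literal: `\1` must see the identical characters the first group matched.
The match spans [0:4] → 'tete'.

'tete'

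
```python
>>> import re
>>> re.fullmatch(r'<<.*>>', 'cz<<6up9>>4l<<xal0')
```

None

`re.fullmatch` requires the pattern to consume the entire string.
Here the pattern can't cover the whole string, so the call returns None.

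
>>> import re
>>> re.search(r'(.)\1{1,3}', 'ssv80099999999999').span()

The backreference `\1` re-matches whatever the first group consumed, character for character.
The match spans [0:2] → 'ss'.

(0, 2)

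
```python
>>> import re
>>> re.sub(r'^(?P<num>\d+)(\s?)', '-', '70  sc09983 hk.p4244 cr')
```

The pattern matches anchored at the start of the string; then one or more of a digit (captured as 'num'); then optionally whitespace (captured).
Matches: at [0:3] → '70 '.
Each match is replaced by '-'.

'- sc09983 hk.p4244 cr'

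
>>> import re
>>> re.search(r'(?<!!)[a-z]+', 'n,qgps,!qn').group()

Because the assertion is negative and zero-width, positions next to the forbidden text are skipped.
Unlike `match`, `search` isn't anchored — it looks for the pattern anywhere in the string.
The match spans [0:1] → 'n'.

'n'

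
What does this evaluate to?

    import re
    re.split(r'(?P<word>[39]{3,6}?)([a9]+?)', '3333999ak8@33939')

With the lazy modifier that quantifier settles for the fewest repetitions that let the rest of the pattern succeed (the atoms after it are unaffected and can still be greedy).
`re.split` interleaves the captured-group text with the surrounding fragments.

['', '3333', '9', '99ak8@', '3393', '9', '']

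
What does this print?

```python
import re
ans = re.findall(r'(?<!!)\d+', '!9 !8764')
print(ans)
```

['764']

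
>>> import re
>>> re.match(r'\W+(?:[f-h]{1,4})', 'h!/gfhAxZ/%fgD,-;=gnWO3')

This matches one or more of a non-word character; then 1 to 4 of a character in [f-h] (non-capturing group).
With `match`, the pattern is implicitly anchored at the beginning.
Here position 0 doesn't satisfy it, so the call returns None.

None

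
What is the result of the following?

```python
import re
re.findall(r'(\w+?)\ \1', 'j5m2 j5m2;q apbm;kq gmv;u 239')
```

['j5m2']

`\1` has to match the exact text group 1 already captured.
One capturing group, so `findall` returns just the captured substring from the one match — 1 in all.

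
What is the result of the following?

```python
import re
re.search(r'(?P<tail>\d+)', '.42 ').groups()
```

The match spans [1:3] → '42'.
Captured: group 1 = '42'.

('42',)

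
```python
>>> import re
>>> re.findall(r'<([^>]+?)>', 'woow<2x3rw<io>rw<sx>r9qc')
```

['2x3rw<io', 'sx']

`findall` collects group 1 from each match (2 total).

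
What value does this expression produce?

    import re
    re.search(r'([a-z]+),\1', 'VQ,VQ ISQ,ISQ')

The backreference `\1` re-matches whatever the first group consumed, character for character.
`re.search` tries every starting position until one works.
Here no position works, so the call returns None.

None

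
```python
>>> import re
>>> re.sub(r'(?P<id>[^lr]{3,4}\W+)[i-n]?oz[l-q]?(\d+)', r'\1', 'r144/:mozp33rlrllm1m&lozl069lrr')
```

'r144/:rlrllm1m&lrr'

Pattern: 3 to 4 of any character except [lr], then one or more of a non-word character (captured as 'id'); then optionally a character in [i-n]; then the literal 'oz', then optionally a character in [l-q]; then one or more of a digit (captured).
Each match is replaced using the text its own group 1 captured.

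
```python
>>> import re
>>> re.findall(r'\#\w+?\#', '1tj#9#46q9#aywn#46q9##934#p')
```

Matches: at [3:6] → '#9#'; at [10:16] → '#aywn#'; at [21:26] → '#934#'.
Since nothing is captured, `findall` lists the 3 matched substrings directly.

['#9#', '#aywn#', '#934#']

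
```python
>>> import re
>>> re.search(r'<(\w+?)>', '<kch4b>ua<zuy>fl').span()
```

Unlike `match`, `search` isn't anchored — it looks for the pattern anywhere in the string.
The match spans [0:7] → '<kch4b>'.
Captured: group 1 = 'kch4b'.

(0, 7)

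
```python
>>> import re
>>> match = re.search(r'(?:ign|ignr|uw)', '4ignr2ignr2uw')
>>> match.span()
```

(1, 4)

The regex engine tests alternatives in the order written; an earlier branch that matches wins even if a later one would match more.
Unlike `match`, `search` isn't anchored — it looks for the pattern anywhere in the string.
The match spans [1:4] → 'ign'.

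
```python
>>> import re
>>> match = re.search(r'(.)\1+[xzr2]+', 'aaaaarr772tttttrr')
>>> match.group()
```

`\1` has to match the exact text group 1 already captured.
The match spans [0:7] → 'aaaaarr'.

'aaaaarr'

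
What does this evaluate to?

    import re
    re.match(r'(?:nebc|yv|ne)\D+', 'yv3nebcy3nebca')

None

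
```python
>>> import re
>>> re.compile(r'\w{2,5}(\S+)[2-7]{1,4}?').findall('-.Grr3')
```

['r']

The pattern matches 2 to 5 of a word character; then one or more of a non-whitespace character (captured); then 1 to 4 of a character in [2-7] (lazy).
Because there's exactly one group, `findall` drops the full match and keeps group 1 from the one hit.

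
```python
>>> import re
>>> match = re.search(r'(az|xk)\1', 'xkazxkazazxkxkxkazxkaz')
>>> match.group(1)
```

'az'

A backreference is literal: `\1` must see the identical characters the first group matched.
`re.search` tries every starting position until one works.
The match spans [6:10] → 'azaz'.
Captured: group 1 = 'az'.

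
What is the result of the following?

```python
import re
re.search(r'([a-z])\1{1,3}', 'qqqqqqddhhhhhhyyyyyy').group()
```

After group 1 captures some text, `\1` only succeeds where that same text appears again.
The match spans [0:4] → 'qqqq'.

'qqqq'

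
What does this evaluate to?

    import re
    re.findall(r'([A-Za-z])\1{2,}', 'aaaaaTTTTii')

['a', 'T']

After group 1 captures some text, `\1` only succeeds where that same text appears again.
`findall` collects group 1 from each match (2 total).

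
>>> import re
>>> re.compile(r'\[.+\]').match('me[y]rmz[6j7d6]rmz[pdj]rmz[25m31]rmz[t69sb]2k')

None

With `match`, the pattern is implicitly anchored at the beginning.
Here position 0 doesn't satisfy it, so the call returns None.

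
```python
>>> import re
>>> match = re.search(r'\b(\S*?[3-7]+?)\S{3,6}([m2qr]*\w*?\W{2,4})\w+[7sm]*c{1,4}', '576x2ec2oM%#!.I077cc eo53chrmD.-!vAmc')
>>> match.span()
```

(0, 20)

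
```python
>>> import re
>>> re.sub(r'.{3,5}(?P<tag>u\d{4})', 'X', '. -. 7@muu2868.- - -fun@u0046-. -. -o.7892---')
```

Pattern: 3 to 5 of any character; then a literal 'u', then exactly 4 of a digit (captured as 'tag').
Matches: at [4:14] → ' 7@muu2868'; at [19:29] → '-fun@u0046'.
`sub` substitutes 'X' at each match site.

'. -.X.- - X-. -. -o.7892---'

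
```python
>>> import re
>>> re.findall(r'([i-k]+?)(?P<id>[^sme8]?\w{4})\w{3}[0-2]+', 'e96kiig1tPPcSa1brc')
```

[('kii', 'g1tPP')]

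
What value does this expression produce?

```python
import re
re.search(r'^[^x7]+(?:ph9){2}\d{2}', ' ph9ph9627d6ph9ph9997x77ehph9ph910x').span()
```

(0, 9)

The pattern matches anchored at the start of the string; then one or more of any character except [x7], then the literal 'ph9' repeated 2 times; then exactly 2 of a digit.
The match spans [0:9] → ' ph9ph962'.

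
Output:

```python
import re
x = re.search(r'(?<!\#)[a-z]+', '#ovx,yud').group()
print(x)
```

Because the assertion is negative and zero-width, positions next to the forbidden text are skipped.
The match spans [2:4] → 'vx'.

vx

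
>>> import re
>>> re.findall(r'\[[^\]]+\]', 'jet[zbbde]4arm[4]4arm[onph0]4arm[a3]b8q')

['[zbbde]', '[4]', '[onph0]', '[a3]']

No capturing groups, so `findall` returns the 4 full match strings.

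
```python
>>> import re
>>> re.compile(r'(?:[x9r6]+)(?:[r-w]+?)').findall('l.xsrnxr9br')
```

['xs', 'xr']

Lazy quantifiers expand one character at a time until the remainder of the pattern can match.
Since nothing is captured, `findall` lists the 2 matched substrings directly.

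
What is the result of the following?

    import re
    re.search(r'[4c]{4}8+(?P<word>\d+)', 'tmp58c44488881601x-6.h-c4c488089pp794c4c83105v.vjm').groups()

('1601',)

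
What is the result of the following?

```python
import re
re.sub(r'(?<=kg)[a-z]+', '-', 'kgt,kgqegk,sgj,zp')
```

'kg-,kg-,sgj,zp'

Because the assertion is zero-width, the text it checks is not consumed and won't appear in the result.
Matches: at [2:3] → 't'; at [6:10] → 'qegk'.
`sub` substitutes '-' at each match site.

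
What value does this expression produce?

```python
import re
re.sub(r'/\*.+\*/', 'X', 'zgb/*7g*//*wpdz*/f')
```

'zgbXf'

Matches: at [3:17] → '/*7g*//*wpdz*/'.
Each match is replaced by 'X'.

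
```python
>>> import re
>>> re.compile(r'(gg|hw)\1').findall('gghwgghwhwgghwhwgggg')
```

`\1` has to match the exact text group 1 already captured.
With a single group, `findall` returns only what that group captured — 3 items.

['hw', 'hw', 'gg']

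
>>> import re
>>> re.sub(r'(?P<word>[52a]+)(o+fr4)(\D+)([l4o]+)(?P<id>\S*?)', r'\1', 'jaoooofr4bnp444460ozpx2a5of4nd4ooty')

'ja60ozpx2a5of4nd4ooty'

The pattern matches one or more of one of [52a] (captured as 'word'); then one or more of the literal 'o', then the literal 'fr4' (captured); then one or more of a non-digit (captured); then one or more of one of [l4o] (captured); then zero or more of a non-whitespace character (lazy) (captured as 'id').
Matches: at [1:16] → 'aoooofr4bnp4444'.
The replacement refers to a captured group, so each match is rewritten using its own captured text.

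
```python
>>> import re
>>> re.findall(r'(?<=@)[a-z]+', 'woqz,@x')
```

Lookahead/lookbehind check context without consuming it, so the matched span excludes the asserted characters.
Walking the string: at [6:7] → 'x'.
With no groups in the pattern, `findall` gives back each whole match — 1 here.

['x']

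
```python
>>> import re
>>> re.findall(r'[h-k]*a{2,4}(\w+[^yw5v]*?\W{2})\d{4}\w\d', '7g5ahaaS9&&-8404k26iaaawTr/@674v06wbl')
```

['S9&&-']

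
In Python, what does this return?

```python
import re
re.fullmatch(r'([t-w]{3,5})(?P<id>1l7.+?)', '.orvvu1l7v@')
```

`re.fullmatch` requires the pattern to consume the entire string.
Here the string isn't matched end-to-end, so the call returns None.

None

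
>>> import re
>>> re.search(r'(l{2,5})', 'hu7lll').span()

(3, 6)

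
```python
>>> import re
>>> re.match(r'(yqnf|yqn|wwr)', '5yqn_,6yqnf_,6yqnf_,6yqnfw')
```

`re.match` only tries the pattern at the start of the string.
Here the pattern fails at index 0, so the call returns None.

None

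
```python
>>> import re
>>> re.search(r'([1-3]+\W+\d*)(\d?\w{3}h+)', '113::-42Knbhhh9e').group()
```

Pattern: one or more of a character in [1-3], then one or more of a non-word character, then zero or more of a digit (captured); then optionally a digit, then exactly 3 of a word character, then one or more of a literal 'h' (captured).
The match spans [0:14] → '113::-42Knbhhh'.

'113::-42Knbhhh'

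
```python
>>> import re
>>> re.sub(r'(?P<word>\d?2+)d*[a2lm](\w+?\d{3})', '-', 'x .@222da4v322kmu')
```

This matches optionally a digit, then one or more of a literal '2' (captured as 'word'); then zero or more of a literal 'd', then one of [a2lm]; then one or more of a word character (lazy), then exactly 3 of a digit (captured).
Matches: at [4:14] → '222da4v322'.
Every occurrence is swapped for '-'.

'x .@-kmu'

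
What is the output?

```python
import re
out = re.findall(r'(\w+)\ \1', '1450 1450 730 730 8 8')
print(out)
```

['1450', '730', '8']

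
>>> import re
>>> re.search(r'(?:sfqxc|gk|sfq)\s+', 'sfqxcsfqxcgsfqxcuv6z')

Unlike `match`, `search` isn't anchored — it looks for the pattern anywhere in the string.
Here the pattern never matches, so the call returns None.

None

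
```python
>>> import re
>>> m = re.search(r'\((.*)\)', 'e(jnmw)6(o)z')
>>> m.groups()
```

('jnmw)6(o',)

Unlike `match`, `search` isn't anchored — it looks for the pattern anywhere in the string.
The match spans [1:11] → '(jnmw)6(o)'.
Captured: group 1 = 'jnmw)6(o'.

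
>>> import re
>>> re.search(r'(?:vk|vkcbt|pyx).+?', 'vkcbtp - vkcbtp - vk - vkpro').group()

'vkc'

Branches in `(...|...)` are attempted left-to-right; the first branch that allows the whole pattern to succeed is taken.
`re.search` tries every starting position until one works.
The match spans [0:3] → 'vkc'.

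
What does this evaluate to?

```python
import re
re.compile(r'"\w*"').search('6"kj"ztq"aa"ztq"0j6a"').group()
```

The match spans [1:5] → '"kj"'.

'"kj"'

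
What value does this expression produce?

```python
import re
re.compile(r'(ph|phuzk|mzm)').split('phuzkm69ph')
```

['', 'ph', 'uzkm69', 'ph', '']

`|` is ordered: at each position the engine commits to the first alternative that works.
Matches to split on: at [0:2] → 'ph'; at [8:10] → 'ph'.
Because the pattern has a capturing group, `split` also inserts each captured text between the pieces.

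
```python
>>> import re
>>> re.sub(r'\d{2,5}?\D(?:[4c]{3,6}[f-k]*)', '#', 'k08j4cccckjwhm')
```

This matches 2 to 5 of a digit (lazy), then a non-digit; then 3 to 6 of one of [4c], then zero or more of a character in [f-k] (non-capturing group).
Matches: at [1:11] → '08j4cccckj'.
`sub` substitutes '#' at each match site.

'k#whm'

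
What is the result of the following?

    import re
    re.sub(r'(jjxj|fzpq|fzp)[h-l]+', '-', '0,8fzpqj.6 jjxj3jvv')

Matches: at [3:8] → 'fzpqj'.
Every occurrence is swapped for '-'.

'0,8-.6 jjxj3jvv'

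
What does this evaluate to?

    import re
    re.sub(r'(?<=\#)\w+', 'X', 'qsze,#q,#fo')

'qsze,#X,#X'

The lookaround is zero-width — it requires the adjacent text to match without consuming it, so the asserted text isn't part of the match.
`sub` substitutes 'X' at each match site.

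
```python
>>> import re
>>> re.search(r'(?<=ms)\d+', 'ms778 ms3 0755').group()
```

The `(?=…)`/`(?<=…)` assertion just peeks at neighbouring text; it doesn't advance the match position.
Unlike `match`, `search` isn't anchored — it looks for the pattern anywhere in the string.
The match spans [2:5] → '778'.

'778'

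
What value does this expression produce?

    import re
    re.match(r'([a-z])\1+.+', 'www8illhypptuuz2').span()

`\1` is not a pattern — it's the concrete string captured by group 1, re-applied verbatim.
`match` is anchored at position 0; if the pattern doesn't fit there, it returns None.
The match spans [0:16] → 'www8illhypptuuz2'.
Captured: group 1 = 'w'.

(0, 16)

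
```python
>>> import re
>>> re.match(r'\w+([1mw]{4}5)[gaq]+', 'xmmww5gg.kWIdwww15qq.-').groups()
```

The match spans [0:8] → 'xmmww5gg'.
Captured: group 1 = 'mmww5'.

('mmww5',)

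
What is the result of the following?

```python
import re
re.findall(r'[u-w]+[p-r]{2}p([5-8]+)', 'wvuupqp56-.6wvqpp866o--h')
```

['56', '866']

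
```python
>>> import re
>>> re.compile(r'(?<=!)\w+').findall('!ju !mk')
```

Lookahead/lookbehind check context without consuming it, so the matched span excludes the asserted characters.
With no groups in the pattern, `findall` gives back each whole match — 2 here.

['ju', 'mk']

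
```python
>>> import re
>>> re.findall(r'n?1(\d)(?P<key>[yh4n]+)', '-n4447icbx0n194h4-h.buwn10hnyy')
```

[('9', '4h4'), ('0', 'hnyy')]

Pattern: optionally a literal 'n', then the literal '1'; then a digit (captured); then one or more of one of [yh4n] (captured as 'key').
Scanning left to right: at [11:17] match 'n194h4', groups = ('9', '4h4'); at [23:30] match 'n10hnyy', groups = ('0', 'hnyy').
With 2 capturing groups, `findall` returns a 2-tuple per match.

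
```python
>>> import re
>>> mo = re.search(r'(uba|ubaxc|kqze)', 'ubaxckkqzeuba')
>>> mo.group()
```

The regex engine tests alternatives in the order written; an earlier branch that matches wins even if a later one would match more.
`search` walks the string left to right and returns the first match it finds.
The match spans [0:3] → 'uba'.
Captured: group 1 = 'uba'.

'uba'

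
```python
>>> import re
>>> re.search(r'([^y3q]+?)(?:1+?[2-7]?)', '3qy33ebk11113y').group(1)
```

'ebk'

The pattern matches one or more of any character except [y3q] (lazy) (captured); then one or more of the literal '1' (lazy), then optionally a character in [2-7] (non-capturing group).
Because the quantifier is non-greedy, it stops expanding at the earliest point where the rest of the pattern can succeed.
`re.search` tries every starting position until one works.
The match spans [5:9] → 'ebk1'.
Captured: group 1 = 'ebk'.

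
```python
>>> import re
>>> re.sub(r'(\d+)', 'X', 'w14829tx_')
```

This matches one or more of a digit (captured).
Matches: at [1:6] → '14829'.
Each match is replaced by 'X'.

'wXtx_'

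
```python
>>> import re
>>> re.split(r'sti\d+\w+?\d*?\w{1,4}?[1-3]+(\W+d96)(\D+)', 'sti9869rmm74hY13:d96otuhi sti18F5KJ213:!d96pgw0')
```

`re.split` interleaves the captured-group text with the surrounding fragments.

['', ':d96', 'otuhi sti', '18F5KJ213:!d96pgw0']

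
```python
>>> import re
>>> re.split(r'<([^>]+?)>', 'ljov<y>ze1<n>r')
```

['ljov', 'y', 'ze1', 'n', 'r']

`re.split` interleaves the captured-group text with the surrounding fragments.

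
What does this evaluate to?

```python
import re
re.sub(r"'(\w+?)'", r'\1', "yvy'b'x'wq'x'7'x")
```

'yvybxwqx7x'

Matches: at [3:6] → "'b'"; at [7:11] → "'wq'"; at [12:15] → "'7'".
The replacement refers to a captured group, so each match is rewritten using its own captured text.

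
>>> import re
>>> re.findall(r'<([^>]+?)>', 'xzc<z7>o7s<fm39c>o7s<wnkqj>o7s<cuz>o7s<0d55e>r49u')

Walking the string: at [3:7] match '<z7>', group 1 = 'z7'; at [10:17] match '<fm39c>', group 1 = 'fm39c'; at [20:27] match '<wnkqj>', group 1 = 'wnkqj'; at [30:35] match '<cuz>', group 1 = 'cuz'; at [38:45] match '<0d55e>', group 1 = '0d55e'.
Because there's exactly one group, `findall` drops the full match and keeps group 1 from each hit.

['z7', 'fm39c', 'wnkqj', 'cuz', '0d55e']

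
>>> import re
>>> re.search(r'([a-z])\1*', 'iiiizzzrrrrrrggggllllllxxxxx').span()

`\1` is not a pattern — it's the concrete string captured by group 1, re-applied verbatim.
The match spans [0:4] → 'iiii'.

(0, 4)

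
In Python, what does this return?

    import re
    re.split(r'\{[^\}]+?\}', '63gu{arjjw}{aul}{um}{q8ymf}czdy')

['63gu', '', '', '', 'czdy']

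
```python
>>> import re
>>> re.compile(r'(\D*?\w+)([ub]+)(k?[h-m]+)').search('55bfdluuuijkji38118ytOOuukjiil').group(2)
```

'u'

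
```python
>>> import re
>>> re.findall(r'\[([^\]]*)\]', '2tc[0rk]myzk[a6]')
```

Walking the string: at [3:8] match '[0rk]', group 1 = '0rk'; at [12:16] match '[a6]', group 1 = 'a6'.
Because there's exactly one group, `findall` drops the full match and keeps group 1 from each hit.

['0rk', 'a6']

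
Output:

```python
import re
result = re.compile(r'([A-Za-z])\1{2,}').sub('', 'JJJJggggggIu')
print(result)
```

Iu

The backreference `\1` re-matches whatever the first group consumed, character for character.
Each match is replaced by ''.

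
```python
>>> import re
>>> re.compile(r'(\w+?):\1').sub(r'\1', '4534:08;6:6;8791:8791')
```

The backreference `\1` re-matches whatever the first group consumed, character for character.
Each match is replaced using the text its own group 1 captured.

'4534:08;6;8791'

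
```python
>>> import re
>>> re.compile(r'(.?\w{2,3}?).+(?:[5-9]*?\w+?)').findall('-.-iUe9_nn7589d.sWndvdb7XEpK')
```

['-iU']

A non-greedy quantifier consumes as few characters as it can — just enough that the remainder of the pattern still matches from where it stops; whatever follows it matches normally.
One capturing group, so `findall` returns just the captured substring from the one match — 1 in all.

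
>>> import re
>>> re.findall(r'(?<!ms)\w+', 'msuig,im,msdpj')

['msuig', 'im', 'msdpj']

Because the assertion is negative and zero-width, positions next to the forbidden text are skipped.
Matches: at [0:5] → 'msuig'; at [6:8] → 'im'; at [9:14] → 'msdpj'.
`findall` yields the raw match text (3 of them) because the pattern has no groups.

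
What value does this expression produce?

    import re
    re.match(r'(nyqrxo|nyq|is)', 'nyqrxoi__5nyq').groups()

('nyqrxo',)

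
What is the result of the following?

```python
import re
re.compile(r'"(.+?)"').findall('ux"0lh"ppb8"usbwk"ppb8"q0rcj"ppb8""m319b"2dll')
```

Because there's exactly one group, `findall` drops the full match and keeps group 1 from each hit.

['0lh', 'usbwk', 'q0rcj', '"m319b']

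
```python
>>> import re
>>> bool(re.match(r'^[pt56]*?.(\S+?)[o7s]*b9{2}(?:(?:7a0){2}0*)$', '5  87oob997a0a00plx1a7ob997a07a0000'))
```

With `match`, the pattern is implicitly anchored at the beginning.
Here the string doesn't start with a match, so the call returns None, and `bool(None)` is False.

False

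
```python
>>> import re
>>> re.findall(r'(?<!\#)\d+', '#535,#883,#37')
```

['35', '83', '7']

The negative lookahead/lookbehind blocks any match where the forbidden context is present.
Matches: at [2:4] → '35'; at [7:9] → '83'; at [12:13] → '7'.
No capturing groups, so `findall` returns the 3 full match strings.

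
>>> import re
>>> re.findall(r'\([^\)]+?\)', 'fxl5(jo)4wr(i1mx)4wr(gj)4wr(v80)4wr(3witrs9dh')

Scanning left to right: at [4:8] → '(jo)'; at [11:17] → '(i1mx)'; at [20:24] → '(gj)'; at [27:32] → '(v80)'.
No capturing groups, so `findall` returns the 4 full match strings.

['(jo)', '(i1mx)', '(gj)', '(v80)']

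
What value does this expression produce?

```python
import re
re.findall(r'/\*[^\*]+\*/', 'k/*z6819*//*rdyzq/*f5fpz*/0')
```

Scanning left to right: at [1:10] → '/*z6819*/'; at [17:26] → '/*f5fpz*/'.
`findall` yields the raw match text (2 of them) because the pattern has no groups.

['/*z6819*/', '/*f5fpz*/']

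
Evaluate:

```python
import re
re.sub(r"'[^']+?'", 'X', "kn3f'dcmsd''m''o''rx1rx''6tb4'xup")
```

Matches: at [4:11] → "'dcmsd'"; at [11:14] → "'m'"; at [14:17] → "'o'"; at [17:24] → "'rx1rx'"; at [24:30] → "'6tb4'".
Every occurrence is swapped for 'X'.

'kn3fXXXXXxup'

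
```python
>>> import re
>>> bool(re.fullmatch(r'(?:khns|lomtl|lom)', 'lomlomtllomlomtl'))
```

`re.fullmatch` is like wrapping the pattern in `^…$` (in single-line mode).
Here there's no way to consume every character, so the call returns None, and `bool(None)` is False.

False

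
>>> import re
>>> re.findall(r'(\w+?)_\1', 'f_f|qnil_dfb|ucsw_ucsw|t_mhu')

After group 1 captures some text, `\1` only succeeds where that same text appears again.
Because there's exactly one group, `findall` drops the full match and keeps group 1 from each hit.

['f', 'ucsw']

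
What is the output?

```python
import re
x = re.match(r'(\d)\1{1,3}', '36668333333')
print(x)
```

None

A backreference is literal: `\1` must see the identical characters the first group matched.
`match` is anchored at position 0; if the pattern doesn't fit there, it returns None.
Here position 0 doesn't satisfy it, so the call returns None.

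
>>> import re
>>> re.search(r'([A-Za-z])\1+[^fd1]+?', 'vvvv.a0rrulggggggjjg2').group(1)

The match spans [0:5] → 'vvvv.'.
Captured: group 1 = 'v'.

'v'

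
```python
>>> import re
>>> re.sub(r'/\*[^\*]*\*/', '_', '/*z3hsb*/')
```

'_'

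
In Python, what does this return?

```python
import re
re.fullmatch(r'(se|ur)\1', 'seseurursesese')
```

None

After group 1 captures some text, `\1` only succeeds where that same text appears again.
For `fullmatch`, every character of the input must be accounted for by the pattern.
Here there's no way to consume every character, so the call returns None.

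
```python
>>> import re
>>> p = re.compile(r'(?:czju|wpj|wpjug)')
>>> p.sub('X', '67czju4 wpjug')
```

Branches in `(...|...)` are attempted left-to-right; the first branch that allows the whole pattern to succeed is taken.
Matches: at [2:6] → 'czju'; at [8:11] → 'wpj'.
Every occurrence is swapped for 'X'.

'67X4 Xug'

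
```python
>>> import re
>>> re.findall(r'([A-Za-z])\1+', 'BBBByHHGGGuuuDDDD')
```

['B', 'H', 'G', 'u', 'D']

A backreference is literal: `\1` must see the identical characters the first group matched.
With a single group, `findall` returns only what that group captured — 5 items.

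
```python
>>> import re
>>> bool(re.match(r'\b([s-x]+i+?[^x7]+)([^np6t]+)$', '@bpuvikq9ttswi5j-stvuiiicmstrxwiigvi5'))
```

This matches a word boundary (`\b`, zero-width); then one or more of a character in [s-x], then one or more of the literal 'i' (lazy), then one or more of any character except [x7] (captured); then one or more of any character except [np6t] (captured); then anchored at the end.
`re.match` only tries the pattern at the start of the string.
Here the string doesn't start with a match, so the call returns None, and `bool(None)` is False.

False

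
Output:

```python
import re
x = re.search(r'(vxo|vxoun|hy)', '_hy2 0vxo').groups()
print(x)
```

('hy',)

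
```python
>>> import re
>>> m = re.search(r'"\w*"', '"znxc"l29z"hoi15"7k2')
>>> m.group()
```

`re.search` scans for the first position where the pattern succeeds.
The match spans [0:6] → '"znxc"'.

'"znxc"'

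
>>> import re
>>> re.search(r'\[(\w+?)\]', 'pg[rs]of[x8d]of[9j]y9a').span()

The match spans [2:6] → '[rs]'.

(2, 6)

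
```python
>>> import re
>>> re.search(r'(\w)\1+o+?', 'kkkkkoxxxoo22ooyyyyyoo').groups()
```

The backreference `\1` re-matches whatever the first group consumed, character for character.
`search` walks the string left to right and returns the first match it finds.
The match spans [0:6] → 'kkkkko'.
Captured: group 1 = 'k'.

('k',)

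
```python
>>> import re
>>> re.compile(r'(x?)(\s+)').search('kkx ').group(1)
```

'x'

The pattern matches optionally a literal 'x' (captured); then one or more of whitespace (captured).
`search` walks the string left to right and returns the first match it finds.
The match spans [2:4] → 'x '.
Captured: group 1 = 'x', group 2 = ' '.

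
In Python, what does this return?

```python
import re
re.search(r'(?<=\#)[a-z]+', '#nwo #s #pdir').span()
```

The positive lookaround only admits positions where the adjacent text matches; those characters stay outside the span.
The match spans [1:4] → 'nwo'.

(1, 4)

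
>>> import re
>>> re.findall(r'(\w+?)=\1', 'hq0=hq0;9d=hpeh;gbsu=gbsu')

['hq0', 'gbsu']

After group 1 captures some text, `\1` only succeeds where that same text appears again.
Scanning left to right: at [0:7] match 'hq0=hq0', group 1 = 'hq0'; at [16:25] match 'gbsu=gbsu', group 1 = 'gbsu'.
`findall` collects group 1 from each match (2 total).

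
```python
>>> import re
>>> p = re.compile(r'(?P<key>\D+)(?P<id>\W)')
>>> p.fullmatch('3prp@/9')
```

None

For `fullmatch`, every character of the input must be accounted for by the pattern.
Here the pattern can't cover the whole string, so the call returns None.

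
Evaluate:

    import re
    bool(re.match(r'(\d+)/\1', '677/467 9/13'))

`\1` is not a pattern — it's the concrete string captured by group 1, re-applied verbatim.
`match` is anchored at position 0; if the pattern doesn't fit there, it returns None.
Here the pattern fails at index 0, so the call returns None, and `bool(None)` is False.

False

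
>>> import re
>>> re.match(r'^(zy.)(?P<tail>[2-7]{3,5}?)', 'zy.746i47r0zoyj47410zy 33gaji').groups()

('zy.', '746')

The pattern matches anchored at the start of the string; then the literal 'zy', then any character (captured); then 3 to 5 of a character in [2-7] (lazy) (captured as 'tail').
With `match`, the pattern is implicitly anchored at the beginning.
The match spans [0:6] → 'zy.746'.
Captured: group 1 = 'zy.', group 2 = '746'.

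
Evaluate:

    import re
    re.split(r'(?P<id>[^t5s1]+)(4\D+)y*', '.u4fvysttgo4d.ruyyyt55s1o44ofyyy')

This matches one or more of any character except [t5s1] (captured as 'id'); then the literal '4', then one or more of a non-digit (captured); then zero or more of a literal 'y'.
Matches to split on: at [0:11] → '.u4fvysttgo'; at [24:32] → 'o44ofyyy'.
Because the pattern has a capturing group, `split` also inserts each captured text between the pieces.

['', '.u', '4fvysttgo', '4d.ruyyyt55s1', 'o4', '4ofyyy', '']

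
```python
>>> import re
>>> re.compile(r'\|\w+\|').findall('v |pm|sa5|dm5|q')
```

['|pm|', '|dm5|']

`findall` yields the raw match text (2 of them) because the pattern has no groups.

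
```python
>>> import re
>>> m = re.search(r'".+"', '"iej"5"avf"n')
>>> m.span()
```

(0, 11)

`search` walks the string left to right and returns the first match it finds.
The match spans [0:11] → '"iej"5"avf"'.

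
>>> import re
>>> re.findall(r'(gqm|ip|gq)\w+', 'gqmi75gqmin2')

The regex engine tests alternatives in the order written; an earlier branch that matches wins even if a later one would match more.
`findall` collects group 1 from the one match (1 total).

['gqm']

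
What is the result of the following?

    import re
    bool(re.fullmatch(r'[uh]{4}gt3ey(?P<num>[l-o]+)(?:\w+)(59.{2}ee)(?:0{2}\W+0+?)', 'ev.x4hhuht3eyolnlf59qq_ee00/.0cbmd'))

False

For `fullmatch`, every character of the input must be accounted for by the pattern.
Here there's no way to consume every character, so the call returns None, and `bool(None)` is False.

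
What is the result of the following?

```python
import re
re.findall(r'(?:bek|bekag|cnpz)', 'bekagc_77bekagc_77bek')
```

['bek', 'bek', 'bek']

`|` is ordered: at each position the engine commits to the first alternative that works.
Scanning left to right: at [0:3] → 'bek'; at [9:12] → 'bek'; at [18:21] → 'bek'.
Since nothing is captured, `findall` lists the 3 matched substrings directly.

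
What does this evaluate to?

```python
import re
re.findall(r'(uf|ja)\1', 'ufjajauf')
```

['ja']

The backreference `\1` re-matches whatever the first group consumed, character for character.
Walking the string: at [2:6] match 'jaja', group 1 = 'ja'.
With a single group, `findall` returns only what that group captured — 1 item.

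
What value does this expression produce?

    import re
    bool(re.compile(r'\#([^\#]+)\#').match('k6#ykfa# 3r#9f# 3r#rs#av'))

False

`re.match` only tries the pattern at the start of the string.
Here position 0 doesn't satisfy it, so the call returns None, and `bool(None)` is False.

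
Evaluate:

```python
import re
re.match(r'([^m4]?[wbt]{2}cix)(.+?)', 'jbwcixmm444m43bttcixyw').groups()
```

('jbwcix', 'm')

The pattern matches optionally any character except [m4], then exactly 2 of one of [wbt], then the literal 'cix' (captured); then one or more of any character (lazy) (captured).
With the lazy modifier that quantifier settles for the fewest repetitions that let the rest of the pattern succeed (the atoms after it are unaffected and can still be greedy).
`match` is anchored at position 0; if the pattern doesn't fit there, it returns None.
The match spans [0:7] → 'jbwcixm'.
Captured: group 1 = 'jbwcix', group 2 = 'm'.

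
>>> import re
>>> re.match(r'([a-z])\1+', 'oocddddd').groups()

The backreference `\1` re-matches whatever the first group consumed, character for character.
`re.match` won't scan ahead — the pattern has to work from the very first character.
The match spans [0:2] → 'oo'.
Captured: group 1 = 'o'.

('o',)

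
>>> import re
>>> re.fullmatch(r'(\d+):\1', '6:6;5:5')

`\1` has to match the exact text group 1 already captured.
`re.fullmatch` is like wrapping the pattern in `^…$` (in single-line mode).
Here the string isn't matched end-to-end, so the call returns None.

None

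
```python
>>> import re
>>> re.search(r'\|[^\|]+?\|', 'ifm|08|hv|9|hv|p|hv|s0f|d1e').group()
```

The match spans [3:7] → '|08|'.

'|08|'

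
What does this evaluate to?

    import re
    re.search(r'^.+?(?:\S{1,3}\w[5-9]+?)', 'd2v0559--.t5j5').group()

A `+?`/`*?`/`{m,n}?` starts at its minimum and grows only as far as needed for what follows to match.
The match spans [0:6] → 'd2v055'.

'd2v055'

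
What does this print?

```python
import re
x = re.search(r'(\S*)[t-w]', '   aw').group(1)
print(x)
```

a

The match spans [3:5] → 'aw'.
Captured: group 1 = 'a'.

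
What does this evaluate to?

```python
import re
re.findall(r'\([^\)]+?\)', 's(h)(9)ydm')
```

Matches: at [1:4] → '(h)'; at [4:7] → '(9)'.
No capturing groups, so `findall` returns the 2 full match strings.

['(h)', '(9)']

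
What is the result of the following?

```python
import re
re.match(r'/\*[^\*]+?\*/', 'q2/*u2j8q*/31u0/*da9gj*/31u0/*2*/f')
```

`match` is anchored at position 0; if the pattern doesn't fit there, it returns None.
Here position 0 doesn't satisfy it, so the call returns None.

None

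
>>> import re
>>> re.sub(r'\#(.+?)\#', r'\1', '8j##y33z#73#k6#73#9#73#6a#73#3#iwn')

Because the quantifier is non-greedy, it stops expanding at the earliest point where the rest of the pattern can succeed.
Matches: at [2:9] → '##y33z#'; at [11:15] → '#k6#'; at [17:20] → '#9#'; at [22:26] → '#6a#'; at [28:31] → '#3#'.
Each match is replaced using the text its own group 1 captured.

'8j#y33z73k6739736a733iwn'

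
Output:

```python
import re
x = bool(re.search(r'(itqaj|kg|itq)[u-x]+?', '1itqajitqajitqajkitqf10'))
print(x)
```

False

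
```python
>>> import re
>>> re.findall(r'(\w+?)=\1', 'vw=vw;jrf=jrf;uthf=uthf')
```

After group 1 captures some text, `\1` only succeeds where that same text appears again.
Walking the string: at [0:5] match 'vw=vw', group 1 = 'vw'; at [6:13] match 'jrf=jrf', group 1 = 'jrf'; at [14:23] match 'uthf=uthf', group 1 = 'uthf'.
With a single group, `findall` returns only what that group captured — 3 items.

['vw', 'jrf', 'uthf']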